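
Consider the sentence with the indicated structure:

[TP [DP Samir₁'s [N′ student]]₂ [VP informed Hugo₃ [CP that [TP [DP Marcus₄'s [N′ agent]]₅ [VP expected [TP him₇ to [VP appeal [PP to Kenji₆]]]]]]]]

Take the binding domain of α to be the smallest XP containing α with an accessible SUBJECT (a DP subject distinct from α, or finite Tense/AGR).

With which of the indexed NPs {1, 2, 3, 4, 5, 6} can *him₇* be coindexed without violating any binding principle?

*him* is a pronoun, so Principle B applies: it must be free in its binding domain.
Binding domain of *him₇*: the embedded TP, whose subject is [Marcus₄'s agent]₅.
*Samir₁* and the pronoun do not c-command one another → neither Principle B nor Principle C is at stake; coindexation permitted.
*[Samir₁'s student]₂* c-commands the pronoun but from outside its binding domain, and is not c-commanded by it → coindexation permitted.
*Hugo₃* c-commands the pronoun but from outside its binding domain, and is not c-commanded by it → coindexation permitted.
*Marcus₄* and the pronoun do not c-command one another → neither Principle B nor Principle C is at stake; coindexation permitted.
*[Marcus₄'s agent]₅* c-commands the pronoun within its binding domain → coindexation would violate Principle B.
*Kenji₆*: the pronoun c-commands this R-expression → coindexation would violate Principle C on *Kenji₆*.

{1, 2, 3, 4}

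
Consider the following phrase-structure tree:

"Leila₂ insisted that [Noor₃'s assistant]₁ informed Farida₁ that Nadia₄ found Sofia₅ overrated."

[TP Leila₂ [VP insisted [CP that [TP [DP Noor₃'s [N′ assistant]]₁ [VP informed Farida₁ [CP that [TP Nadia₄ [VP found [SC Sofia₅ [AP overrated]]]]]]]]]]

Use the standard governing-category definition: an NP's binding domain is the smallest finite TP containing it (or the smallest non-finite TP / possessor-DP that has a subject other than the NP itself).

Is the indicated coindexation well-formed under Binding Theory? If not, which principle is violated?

The two coindexed NPs are *[Noor₃'s assistant]₁* and *Farida₁*.
*Farida₁* is an R-expression. Principle C requires it to be free everywhere.
*[Noor₃'s assistant]₁* c-commands it and carries the same index.
The R-expression is bound → Principle C violation.

Principle C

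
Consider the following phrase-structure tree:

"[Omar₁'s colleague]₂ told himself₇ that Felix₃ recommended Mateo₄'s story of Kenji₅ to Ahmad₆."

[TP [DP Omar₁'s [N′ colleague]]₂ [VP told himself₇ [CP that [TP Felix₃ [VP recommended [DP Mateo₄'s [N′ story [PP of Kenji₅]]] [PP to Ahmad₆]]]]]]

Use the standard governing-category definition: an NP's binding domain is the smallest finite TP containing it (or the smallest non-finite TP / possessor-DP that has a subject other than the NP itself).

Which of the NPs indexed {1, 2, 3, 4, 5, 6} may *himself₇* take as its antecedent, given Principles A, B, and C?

*himself* is an anaphor, so Principle A applies: it must be bound in its binding domain.
Binding domain of *himself₇*: the matrix TP, whose subject is [Omar₁'s colleague]₂.
*Omar₁* does not c-command the anaphor → cannot bind it.
*[Omar₁'s colleague]₂* c-commands the anaphor within its binding domain → licit binder.
*Felix₃* does not c-command the anaphor → cannot bind it.
*Mateo₄* does not c-command the anaphor → cannot bind it.
*Kenji₅* does not c-command the anaphor → cannot bind it.
*Ahmad₆* does not c-command the anaphor → cannot bind it.

{2}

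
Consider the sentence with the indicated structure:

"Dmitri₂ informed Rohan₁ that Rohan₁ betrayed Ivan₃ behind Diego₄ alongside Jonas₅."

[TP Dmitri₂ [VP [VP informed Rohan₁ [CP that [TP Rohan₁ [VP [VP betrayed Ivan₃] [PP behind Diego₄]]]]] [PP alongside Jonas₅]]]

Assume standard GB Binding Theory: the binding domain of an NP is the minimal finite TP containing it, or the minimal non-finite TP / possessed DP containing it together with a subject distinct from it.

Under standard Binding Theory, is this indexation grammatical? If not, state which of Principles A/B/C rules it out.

Principle C

The two coindexed NPs are *Rohan₁* (the lower occurrence) and *Rohan₁* (the higher occurrence).
*Rohan₁* (the lower occurrence) is an R-expression. Principle C requires it to be free everywhere.
*Rohan₁* (the higher occurrence) c-commands it and carries the same index.
The R-expression is bound → Principle C violation.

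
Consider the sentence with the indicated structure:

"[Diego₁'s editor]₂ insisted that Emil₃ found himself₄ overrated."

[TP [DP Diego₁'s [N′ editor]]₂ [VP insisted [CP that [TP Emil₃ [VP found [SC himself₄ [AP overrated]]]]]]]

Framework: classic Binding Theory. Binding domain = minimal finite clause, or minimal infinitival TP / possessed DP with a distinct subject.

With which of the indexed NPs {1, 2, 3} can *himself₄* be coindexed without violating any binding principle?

{3}

*himself* is an anaphor, so Principle A applies: it must be bound in its binding domain.
Binding domain of *himself₄*: the embedded TP, whose subject is Emil₃.
*Diego₁* does not c-command the anaphor → cannot bind it.
*[Diego₁'s editor]₂* c-commands the anaphor but is outside its binding domain → cannot satisfy Principle A.
*Emil₃* c-commands the anaphor within its binding domain → licit binder.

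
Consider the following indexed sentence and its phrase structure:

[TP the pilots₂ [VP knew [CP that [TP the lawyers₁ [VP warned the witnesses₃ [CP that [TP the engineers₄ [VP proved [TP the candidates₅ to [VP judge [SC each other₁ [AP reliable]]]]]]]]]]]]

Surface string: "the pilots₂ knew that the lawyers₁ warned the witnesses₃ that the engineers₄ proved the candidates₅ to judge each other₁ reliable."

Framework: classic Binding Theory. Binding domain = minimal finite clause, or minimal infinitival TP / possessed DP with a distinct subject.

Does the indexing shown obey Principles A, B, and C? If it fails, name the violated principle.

Principle A

The two coindexed NPs are *the lawyers₁* and *each other₁*.
*each other₁* is an anaphor. Principle A requires it to be bound within its binding domain — the embedded TP, whose subject is the candidates₅.
Within that domain it is c-commanded by *the candidates₅*, which does not share its index.
*the lawyers₁* does c-command the anaphor, but from outside its binding domain.
The anaphor is unbound in its domain → Principle A violation.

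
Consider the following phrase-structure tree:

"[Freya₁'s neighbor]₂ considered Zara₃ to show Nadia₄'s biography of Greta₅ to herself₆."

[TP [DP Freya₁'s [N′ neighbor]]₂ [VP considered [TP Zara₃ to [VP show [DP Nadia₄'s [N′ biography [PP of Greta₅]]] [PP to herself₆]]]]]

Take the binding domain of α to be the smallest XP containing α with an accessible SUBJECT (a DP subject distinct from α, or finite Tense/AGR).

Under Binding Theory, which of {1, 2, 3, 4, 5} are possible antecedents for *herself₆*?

{3}

*herself* is an anaphor, so Principle A applies: it must be bound in its binding domain.
Binding domain of *herself₆*: the embedded TP, whose subject is Zara₃.
*Freya₁* does not c-command the anaphor → cannot bind it.
*[Freya₁'s neighbor]₂* c-commands the anaphor but is outside its binding domain → cannot satisfy Principle A.
*Zara₃* c-commands the anaphor within its binding domain → licit binder.
*Nadia₄* does not c-command the anaphor → cannot bind it.
*Greta₅* does not c-command the anaphor → cannot bind it.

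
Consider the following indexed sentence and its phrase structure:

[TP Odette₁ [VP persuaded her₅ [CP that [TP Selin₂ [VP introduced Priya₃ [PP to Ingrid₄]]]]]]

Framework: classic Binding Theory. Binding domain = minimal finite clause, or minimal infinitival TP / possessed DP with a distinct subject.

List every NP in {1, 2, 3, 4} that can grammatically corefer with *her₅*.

*her* is a pronoun, so Principle B applies: it must be free in its binding domain.
Binding domain of *her₅*: the matrix TP, whose subject is Odette₁.
*Odette₁* c-commands the pronoun within its binding domain → coindexation would violate Principle B.
*Selin₂*: the pronoun c-commands this R-expression → coindexation would violate Principle C on *Selin₂*.
*Priya₃*: the pronoun c-commands this R-expression → coindexation would violate Principle C on *Priya₃*.
*Ingrid₄*: the pronoun c-commands this R-expression → coindexation would violate Principle C on *Ingrid₄*.

none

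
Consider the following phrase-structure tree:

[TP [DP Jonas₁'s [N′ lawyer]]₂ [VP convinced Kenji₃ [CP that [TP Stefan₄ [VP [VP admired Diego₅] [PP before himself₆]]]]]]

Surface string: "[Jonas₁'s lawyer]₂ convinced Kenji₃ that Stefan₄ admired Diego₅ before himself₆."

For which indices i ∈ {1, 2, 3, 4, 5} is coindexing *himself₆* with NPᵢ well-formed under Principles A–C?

*himself* is an anaphor, so Principle A applies: it must be bound in its binding domain.
Binding domain of *himself₆*: the embedded TP, whose subject is Stefan₄.
*Jonas₁* does not c-command the anaphor → cannot bind it.
*[Jonas₁'s lawyer]₂* c-commands the anaphor but is outside its binding domain → cannot satisfy Principle A.
*Kenji₃* c-commands the anaphor but is outside its binding domain → cannot satisfy Principle A.
*Stefan₄* c-commands the anaphor within its binding domain → licit binder.
*Diego₅* does not c-command the anaphor → cannot bind it.

{4}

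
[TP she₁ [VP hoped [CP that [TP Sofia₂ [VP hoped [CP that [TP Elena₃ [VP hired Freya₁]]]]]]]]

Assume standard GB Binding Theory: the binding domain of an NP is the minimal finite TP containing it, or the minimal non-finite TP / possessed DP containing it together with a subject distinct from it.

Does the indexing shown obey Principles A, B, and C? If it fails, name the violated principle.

The two coindexed NPs are *she₁* and *Freya₁*.
*Freya₁* is an R-expression. Principle C requires it to be free everywhere.
*she₁* c-commands it and carries the same index.
The R-expression is bound → Principle C violation.

Principle C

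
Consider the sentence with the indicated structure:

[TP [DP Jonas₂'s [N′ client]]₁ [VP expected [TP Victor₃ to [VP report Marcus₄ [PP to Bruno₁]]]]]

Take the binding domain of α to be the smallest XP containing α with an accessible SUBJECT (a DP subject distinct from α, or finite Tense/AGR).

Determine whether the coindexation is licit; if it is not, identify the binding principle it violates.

Principle C

The two coindexed NPs are *[Jonas₂'s client]₁* and *Bruno₁*.
*Bruno₁* is an R-expression. Principle C requires it to be free everywhere.
*[Jonas₂'s client]₁* c-commands it and carries the same index.
The R-expression is bound → Principle C violation.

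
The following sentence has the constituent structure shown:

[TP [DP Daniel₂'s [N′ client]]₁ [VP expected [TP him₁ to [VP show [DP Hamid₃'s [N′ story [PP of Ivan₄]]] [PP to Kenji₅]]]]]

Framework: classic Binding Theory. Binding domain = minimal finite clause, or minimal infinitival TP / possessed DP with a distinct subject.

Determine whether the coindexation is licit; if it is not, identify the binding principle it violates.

The two coindexed NPs are *[Daniel₂'s client]₁* and *him₁*.
*him₁* is a pronoun. Its binding domain is the matrix TP, whose subject is [Daniel₂'s client]₁.
*[Daniel₂'s client]₁* c-commands it within that domain and carries the same index.
The pronoun is locally bound → Principle B violation.

Principle B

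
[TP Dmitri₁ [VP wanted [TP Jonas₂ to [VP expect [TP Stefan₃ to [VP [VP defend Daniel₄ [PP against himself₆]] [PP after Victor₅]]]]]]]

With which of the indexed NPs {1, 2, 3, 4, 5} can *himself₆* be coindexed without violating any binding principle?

{3, 4}

*himself* is an anaphor, so Principle A applies: it must be bound in its binding domain.
Binding domain of *himself₆*: the embedded TP, whose subject is Stefan₃.
*Dmitri₁* c-commands the anaphor but is outside its binding domain → cannot satisfy Principle A.
*Jonas₂* c-commands the anaphor but is outside its binding domain → cannot satisfy Principle A.
*Stefan₃* c-commands the anaphor within its binding domain → licit binder.
*Daniel₄* c-commands the anaphor within its binding domain → licit binder.
*Victor₅* does not c-command the anaphor → cannot bind it.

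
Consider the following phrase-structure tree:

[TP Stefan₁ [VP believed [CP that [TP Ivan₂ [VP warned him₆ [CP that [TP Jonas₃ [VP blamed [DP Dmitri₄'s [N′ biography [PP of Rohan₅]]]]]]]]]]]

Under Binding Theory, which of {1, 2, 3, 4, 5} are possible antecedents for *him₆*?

*him* is a pronoun, so Principle B applies: it must be free in its binding domain.
Binding domain of *him₆*: the embedded TP, whose subject is Ivan₂.
*Stefan₁* c-commands the pronoun but from outside its binding domain, and is not c-commanded by it → coindexation permitted.
*Ivan₂* c-commands the pronoun within its binding domain → coindexation would violate Principle B.
*Jonas₃*: the pronoun c-commands this R-expression → coindexation would violate Principle C on *Jonas₃*.
*Dmitri₄*: the pronoun c-commands this R-expression → coindexation would violate Principle C on *Dmitri₄*.
*Rohan₅*: the pronoun c-commands this R-expression → coindexation would violate Principle C on *Rohan₅*.

{1}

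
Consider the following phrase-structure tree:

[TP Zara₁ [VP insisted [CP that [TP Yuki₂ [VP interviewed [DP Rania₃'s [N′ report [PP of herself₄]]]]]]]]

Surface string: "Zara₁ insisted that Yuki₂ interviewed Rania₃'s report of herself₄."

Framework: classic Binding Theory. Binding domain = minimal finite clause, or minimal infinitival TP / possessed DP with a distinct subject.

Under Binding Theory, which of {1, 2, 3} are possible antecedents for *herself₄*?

*herself* is an anaphor, so Principle A applies: it must be bound in its binding domain.
Binding domain of *herself₄*: the possessed DP, whose subject is Rania₃.
*Zara₁* c-commands the anaphor but is outside its binding domain → cannot satisfy Principle A.
*Yuki₂* c-commands the anaphor but is outside its binding domain → cannot satisfy Principle A.
*Rania₃* c-commands the anaphor within its binding domain → licit binder.

{3}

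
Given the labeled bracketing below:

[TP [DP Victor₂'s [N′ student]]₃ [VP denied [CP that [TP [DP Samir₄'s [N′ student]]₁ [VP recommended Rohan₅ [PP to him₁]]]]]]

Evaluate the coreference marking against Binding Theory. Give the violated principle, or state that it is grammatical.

The two coindexed NPs are *[Samir₄'s student]₁* and *him₁*.
*him₁* is a pronoun. Its binding domain is the embedded TP, whose subject is [Samir₄'s student]₁.
*[Samir₄'s student]₁* c-commands it within that domain and carries the same index.
The pronoun is locally bound → Principle B violation.

Principle B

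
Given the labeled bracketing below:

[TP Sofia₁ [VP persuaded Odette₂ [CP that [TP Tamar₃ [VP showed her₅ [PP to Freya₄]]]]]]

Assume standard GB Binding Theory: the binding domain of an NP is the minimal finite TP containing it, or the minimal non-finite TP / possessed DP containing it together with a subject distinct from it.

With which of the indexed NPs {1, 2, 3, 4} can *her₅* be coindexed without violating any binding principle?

{1, 2}

*her* is a pronoun, so Principle B applies: it must be free in its binding domain.
Binding domain of *her₅*: the embedded TP, whose subject is Tamar₃.
*Sofia₁* c-commands the pronoun but from outside its binding domain, and is not c-commanded by it → coindexation permitted.
*Odette₂* c-commands the pronoun but from outside its binding domain, and is not c-commanded by it → coindexation permitted.
*Tamar₃* c-commands the pronoun within its binding domain → coindexation would violate Principle B.
*Freya₄*: the pronoun c-commands this R-expression → coindexation would violate Principle C on *Freya₄*.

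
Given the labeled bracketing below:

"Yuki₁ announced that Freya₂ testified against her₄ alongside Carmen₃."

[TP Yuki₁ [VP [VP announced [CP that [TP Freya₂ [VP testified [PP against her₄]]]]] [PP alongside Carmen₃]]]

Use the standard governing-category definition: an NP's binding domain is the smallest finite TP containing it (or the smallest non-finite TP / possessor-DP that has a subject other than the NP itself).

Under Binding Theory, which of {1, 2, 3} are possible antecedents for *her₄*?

*her* is a pronoun, so Principle B applies: it must be free in its binding domain.
Binding domain of *her₄*: the embedded TP, whose subject is Freya₂.
*Yuki₁* c-commands the pronoun but from outside its binding domain, and is not c-commanded by it → coindexation permitted.
*Freya₂* c-commands the pronoun within its binding domain → coindexation would violate Principle B.
*Carmen₃* and the pronoun do not c-command one another → neither Principle B nor Principle C is at stake; coindexation permitted.

{1, 3}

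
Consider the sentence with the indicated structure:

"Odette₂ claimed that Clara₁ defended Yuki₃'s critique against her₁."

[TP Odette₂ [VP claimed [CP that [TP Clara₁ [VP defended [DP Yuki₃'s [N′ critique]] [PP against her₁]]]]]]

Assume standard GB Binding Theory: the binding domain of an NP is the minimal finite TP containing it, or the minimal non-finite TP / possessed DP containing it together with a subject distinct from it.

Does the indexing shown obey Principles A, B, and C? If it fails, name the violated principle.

The two coindexed NPs are *Clara₁* and *her₁*.
*her₁* is a pronoun. Its binding domain is the embedded TP, whose subject is Clara₁.
*Clara₁* c-commands it within that domain and carries the same index.
The pronoun is locally bound → Principle B violation.

Principle B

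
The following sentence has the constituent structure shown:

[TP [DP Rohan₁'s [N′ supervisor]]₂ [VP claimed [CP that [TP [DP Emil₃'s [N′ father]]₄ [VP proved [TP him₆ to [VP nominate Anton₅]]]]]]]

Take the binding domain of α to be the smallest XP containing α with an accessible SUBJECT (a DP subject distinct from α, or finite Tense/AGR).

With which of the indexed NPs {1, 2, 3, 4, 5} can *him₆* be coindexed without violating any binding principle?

*him* is a pronoun, so Principle B applies: it must be free in its binding domain.
Binding domain of *him₆*: the embedded TP, whose subject is [Emil₃'s father]₄.
*Rohan₁* and the pronoun do not c-command one another → neither Principle B nor Principle C is at stake; coindexation permitted.
*[Rohan₁'s supervisor]₂* c-commands the pronoun but from outside its binding domain, and is not c-commanded by it → coindexation permitted.
*Emil₃* and the pronoun do not c-command one another → neither Principle B nor Principle C is at stake; coindexation permitted.
*[Emil₃'s father]₄* c-commands the pronoun within its binding domain → coindexation would violate Principle B.
*Anton₅*: the pronoun c-commands this R-expression → coindexation would violate Principle C on *Anton₅*.

{1, 2, 3}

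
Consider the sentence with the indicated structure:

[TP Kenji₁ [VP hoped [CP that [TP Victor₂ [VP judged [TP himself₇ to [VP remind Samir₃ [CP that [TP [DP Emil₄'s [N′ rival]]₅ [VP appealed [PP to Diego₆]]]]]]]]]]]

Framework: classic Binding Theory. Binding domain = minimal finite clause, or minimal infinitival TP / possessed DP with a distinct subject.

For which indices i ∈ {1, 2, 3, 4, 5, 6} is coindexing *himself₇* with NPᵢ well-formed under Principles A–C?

{2}

*himself* is an anaphor, so Principle A applies: it must be bound in its binding domain.
Binding domain of *himself₇*: the embedded TP, whose subject is Victor₂.
*Kenji₁* c-commands the anaphor but is outside its binding domain → cannot satisfy Principle A.
*Victor₂* c-commands the anaphor within its binding domain → licit binder.
*Samir₃* does not c-command the anaphor → cannot bind it.
*Emil₄* does not c-command the anaphor → cannot bind it.
*[Emil₄'s rival]₅* does not c-command the anaphor → cannot bind it.
*Diego₆* does not c-command the anaphor → cannot bind it.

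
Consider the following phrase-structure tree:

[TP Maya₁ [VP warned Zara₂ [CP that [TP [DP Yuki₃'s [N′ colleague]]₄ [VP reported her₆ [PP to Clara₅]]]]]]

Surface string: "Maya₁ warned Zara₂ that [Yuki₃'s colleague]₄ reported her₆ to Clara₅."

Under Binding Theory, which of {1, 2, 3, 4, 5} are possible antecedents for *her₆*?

*her* is a pronoun, so Principle B applies: it must be free in its binding domain.
Binding domain of *her₆*: the embedded TP, whose subject is [Yuki₃'s colleague]₄.
*Maya₁* c-commands the pronoun but from outside its binding domain, and is not c-commanded by it → coindexation permitted.
*Zara₂* c-commands the pronoun but from outside its binding domain, and is not c-commanded by it → coindexation permitted.
*Yuki₃* and the pronoun do not c-command one another → neither Principle B nor Principle C is at stake; coindexation permitted.
*[Yuki₃'s colleague]₄* c-commands the pronoun within its binding domain → coindexation would violate Principle B.
*Clara₅*: the pronoun c-commands this R-expression → coindexation would violate Principle C on *Clara₅*.

{1, 2, 3}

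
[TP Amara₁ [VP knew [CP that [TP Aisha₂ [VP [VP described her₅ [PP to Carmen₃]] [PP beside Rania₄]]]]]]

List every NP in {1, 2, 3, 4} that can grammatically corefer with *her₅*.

*her* is a pronoun, so Principle B applies: it must be free in its binding domain.
Binding domain of *her₅*: the embedded TP, whose subject is Aisha₂.
*Amara₁* c-commands the pronoun but from outside its binding domain, and is not c-commanded by it → coindexation permitted.
*Aisha₂* c-commands the pronoun within its binding domain → coindexation would violate Principle B.
*Carmen₃*: the pronoun c-commands this R-expression → coindexation would violate Principle C on *Carmen₃*.
*Rania₄* and the pronoun do not c-command one another → neither Principle B nor Principle C is at stake; coindexation permitted.

{1, 4}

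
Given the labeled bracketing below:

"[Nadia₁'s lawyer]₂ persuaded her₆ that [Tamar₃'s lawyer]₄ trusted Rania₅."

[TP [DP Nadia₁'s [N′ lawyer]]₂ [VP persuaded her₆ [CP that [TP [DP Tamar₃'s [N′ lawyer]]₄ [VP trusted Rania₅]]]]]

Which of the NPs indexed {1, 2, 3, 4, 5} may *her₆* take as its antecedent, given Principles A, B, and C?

*her* is a pronoun, so Principle B applies: it must be free in its binding domain.
Binding domain of *her₆*: the matrix TP, whose subject is [Nadia₁'s lawyer]₂.
*Nadia₁* and the pronoun do not c-command one another → neither Principle B nor Principle C is at stake; coindexation permitted.
*[Nadia₁'s lawyer]₂* c-commands the pronoun within its binding domain → coindexation would violate Principle B.
*Tamar₃*: the pronoun c-commands this R-expression → coindexation would violate Principle C on *Tamar₃*.
*[Tamar₃'s lawyer]₄*: the pronoun c-commands this R-expression → coindexation would violate Principle C on *[Tamar₃'s lawyer]₄*.
*Rania₅*: the pronoun c-commands this R-expression → coindexation would violate Principle C on *Rania₅*.

{1}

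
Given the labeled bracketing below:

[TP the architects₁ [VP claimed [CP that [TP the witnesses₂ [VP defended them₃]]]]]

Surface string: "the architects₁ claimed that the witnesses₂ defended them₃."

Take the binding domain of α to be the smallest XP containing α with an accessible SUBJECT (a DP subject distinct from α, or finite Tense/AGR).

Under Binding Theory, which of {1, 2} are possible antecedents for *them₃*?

*them* is a pronoun, so Principle B applies: it must be free in its binding domain.
Binding domain of *them₃*: the embedded TP, whose subject is the witnesses₂.
*the architects₁* c-commands the pronoun but from outside its binding domain, and is not c-commanded by it → coindexation permitted.
*the witnesses₂* c-commands the pronoun within its binding domain → coindexation would violate Principle B.

{1}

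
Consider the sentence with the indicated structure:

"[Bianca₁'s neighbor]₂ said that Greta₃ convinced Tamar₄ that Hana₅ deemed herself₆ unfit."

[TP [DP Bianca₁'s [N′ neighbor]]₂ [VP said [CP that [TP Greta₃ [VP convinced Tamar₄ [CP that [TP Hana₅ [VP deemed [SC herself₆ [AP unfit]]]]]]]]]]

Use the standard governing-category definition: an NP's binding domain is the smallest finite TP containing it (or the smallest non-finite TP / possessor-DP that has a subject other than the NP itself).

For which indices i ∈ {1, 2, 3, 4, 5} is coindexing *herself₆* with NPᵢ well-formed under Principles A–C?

*herself* is an anaphor, so Principle A applies: it must be bound in its binding domain.
Binding domain of *herself₆*: the embedded TP, whose subject is Hana₅.
*Bianca₁* does not c-command the anaphor → cannot bind it.
*[Bianca₁'s neighbor]₂* c-commands the anaphor but is outside its binding domain → cannot satisfy Principle A.
*Greta₃* c-commands the anaphor but is outside its binding domain → cannot satisfy Principle A.
*Tamar₄* c-commands the anaphor but is outside its binding domain → cannot satisfy Principle A.
*Hana₅* c-commands the anaphor within its binding domain → licit binder.

{5}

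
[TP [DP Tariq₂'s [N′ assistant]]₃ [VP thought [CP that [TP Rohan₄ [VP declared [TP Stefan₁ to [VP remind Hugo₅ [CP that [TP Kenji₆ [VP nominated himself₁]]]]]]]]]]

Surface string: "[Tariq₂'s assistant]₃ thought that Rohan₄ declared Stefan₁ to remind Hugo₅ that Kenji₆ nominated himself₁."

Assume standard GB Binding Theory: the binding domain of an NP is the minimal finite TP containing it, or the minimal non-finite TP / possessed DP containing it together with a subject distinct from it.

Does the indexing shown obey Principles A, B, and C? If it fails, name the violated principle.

Principle A

The two coindexed NPs are *Stefan₁* and *himself₁*.
*himself₁* is an anaphor. Principle A requires it to be bound within its binding domain — the embedded TP, whose subject is Kenji₆.
Within that domain it is c-commanded by *Kenji₆*, which does not share its index.
*Stefan₁* does c-command the anaphor, but from outside its binding domain.
The anaphor is unbound in its domain → Principle A violation.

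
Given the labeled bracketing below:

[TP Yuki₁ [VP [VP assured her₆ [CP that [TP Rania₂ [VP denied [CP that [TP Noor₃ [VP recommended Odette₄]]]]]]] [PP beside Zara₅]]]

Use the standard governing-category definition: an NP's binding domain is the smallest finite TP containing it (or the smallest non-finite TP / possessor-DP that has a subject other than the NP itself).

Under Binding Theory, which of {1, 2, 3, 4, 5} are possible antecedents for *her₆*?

*her* is a pronoun, so Principle B applies: it must be free in its binding domain.
Binding domain of *her₆*: the matrix TP, whose subject is Yuki₁.
*Yuki₁* c-commands the pronoun within its binding domain → coindexation would violate Principle B.
*Rania₂*: the pronoun c-commands this R-expression → coindexation would violate Principle C on *Rania₂*.
*Noor₃*: the pronoun c-commands this R-expression → coindexation would violate Principle C on *Noor₃*.
*Odette₄*: the pronoun c-commands this R-expression → coindexation would violate Principle C on *Odette₄*.
*Zara₅* and the pronoun do not c-command one another → neither Principle B nor Principle C is at stake; coindexation permitted.

{5}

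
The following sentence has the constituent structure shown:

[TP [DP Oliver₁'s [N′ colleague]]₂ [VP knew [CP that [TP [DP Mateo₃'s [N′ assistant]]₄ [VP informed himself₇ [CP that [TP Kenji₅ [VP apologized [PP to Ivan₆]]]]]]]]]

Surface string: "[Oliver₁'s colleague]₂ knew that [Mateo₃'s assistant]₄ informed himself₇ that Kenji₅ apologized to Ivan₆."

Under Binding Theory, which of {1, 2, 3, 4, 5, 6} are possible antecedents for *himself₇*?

*himself* is an anaphor, so Principle A applies: it must be bound in its binding domain.
Binding domain of *himself₇*: the embedded TP, whose subject is [Mateo₃'s assistant]₄.
*Oliver₁* does not c-command the anaphor → cannot bind it.
*[Oliver₁'s colleague]₂* c-commands the anaphor but is outside its binding domain → cannot satisfy Principle A.
*Mateo₃* does not c-command the anaphor → cannot bind it.
*[Mateo₃'s assistant]₄* c-commands the anaphor within its binding domain → licit binder.
*Kenji₅* does not c-command the anaphor → cannot bind it.
*Ivan₆* does not c-command the anaphor → cannot bind it.

{4}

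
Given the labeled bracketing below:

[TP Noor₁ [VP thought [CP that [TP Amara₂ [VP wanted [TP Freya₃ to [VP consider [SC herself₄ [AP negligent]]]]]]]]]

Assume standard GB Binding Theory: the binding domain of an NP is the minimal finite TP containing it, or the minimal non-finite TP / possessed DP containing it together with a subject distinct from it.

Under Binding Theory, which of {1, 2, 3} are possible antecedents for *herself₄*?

*herself* is an anaphor, so Principle A applies: it must be bound in its binding domain.
Binding domain of *herself₄*: the embedded TP, whose subject is Freya₃.
*Noor₁* c-commands the anaphor but is outside its binding domain → cannot satisfy Principle A.
*Amara₂* c-commands the anaphor but is outside its binding domain → cannot satisfy Principle A.
*Freya₃* c-commands the anaphor within its binding domain → licit binder.

{3}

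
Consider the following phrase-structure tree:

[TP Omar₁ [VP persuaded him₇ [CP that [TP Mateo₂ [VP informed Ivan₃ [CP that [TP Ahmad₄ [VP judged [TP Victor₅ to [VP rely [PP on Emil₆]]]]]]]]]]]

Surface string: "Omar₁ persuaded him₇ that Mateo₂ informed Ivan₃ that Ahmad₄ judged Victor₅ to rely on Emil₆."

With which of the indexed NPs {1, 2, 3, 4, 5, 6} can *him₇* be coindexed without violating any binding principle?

none

*him* is a pronoun, so Principle B applies: it must be free in its binding domain.
Binding domain of *him₇*: the matrix TP, whose subject is Omar₁.
*Omar₁* c-commands the pronoun within its binding domain → coindexation would violate Principle B.
*Mateo₂*: the pronoun c-commands this R-expression → coindexation would violate Principle C on *Mateo₂*.
*Ivan₃*: the pronoun c-commands this R-expression → coindexation would violate Principle C on *Ivan₃*.
*Ahmad₄*: the pronoun c-commands this R-expression → coindexation would violate Principle C on *Ahmad₄*.
*Victor₅*: the pronoun c-commands this R-expression → coindexation would violate Principle C on *Victor₅*.
*Emil₆*: the pronoun c-commands this R-expression → coindexation would violate Principle C on *Emil₆*.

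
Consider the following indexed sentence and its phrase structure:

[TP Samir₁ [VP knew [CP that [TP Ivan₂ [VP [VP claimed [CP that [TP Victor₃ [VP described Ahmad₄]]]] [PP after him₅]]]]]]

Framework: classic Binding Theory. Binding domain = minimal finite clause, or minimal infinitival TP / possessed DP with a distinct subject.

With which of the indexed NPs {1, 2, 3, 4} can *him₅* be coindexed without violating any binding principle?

{1, 3, 4}

*him* is a pronoun, so Principle B applies: it must be free in its binding domain.
Binding domain of *him₅*: the embedded TP, whose subject is Ivan₂.
*Samir₁* c-commands the pronoun but from outside its binding domain, and is not c-commanded by it → coindexation permitted.
*Ivan₂* c-commands the pronoun within its binding domain → coindexation would violate Principle B.
*Victor₃* and the pronoun do not c-command one another → neither Principle B nor Principle C is at stake; coindexation permitted.
*Ahmad₄* and the pronoun do not c-command one another → neither Principle B nor Principle C is at stake; coindexation permitted.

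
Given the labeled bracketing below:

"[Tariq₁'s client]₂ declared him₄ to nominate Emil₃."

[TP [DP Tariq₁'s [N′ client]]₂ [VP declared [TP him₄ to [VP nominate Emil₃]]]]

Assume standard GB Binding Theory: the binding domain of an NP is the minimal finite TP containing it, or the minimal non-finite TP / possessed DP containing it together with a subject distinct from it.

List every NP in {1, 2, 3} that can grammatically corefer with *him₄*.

*him* is a pronoun, so Principle B applies: it must be free in its binding domain.
Binding domain of *him₄*: the matrix TP, whose subject is [Tariq₁'s client]₂.
*Tariq₁* and the pronoun do not c-command one another → neither Principle B nor Principle C is at stake; coindexation permitted.
*[Tariq₁'s client]₂* c-commands the pronoun within its binding domain → coindexation would violate Principle B.
*Emil₃*: the pronoun c-commands this R-expression → coindexation would violate Principle C on *Emil₃*.

{1}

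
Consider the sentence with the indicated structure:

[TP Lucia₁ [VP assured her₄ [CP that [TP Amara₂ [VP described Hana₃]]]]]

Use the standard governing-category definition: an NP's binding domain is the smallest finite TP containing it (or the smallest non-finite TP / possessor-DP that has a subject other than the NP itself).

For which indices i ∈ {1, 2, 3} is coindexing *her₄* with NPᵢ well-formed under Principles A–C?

*her* is a pronoun, so Principle B applies: it must be free in its binding domain.
Binding domain of *her₄*: the matrix TP, whose subject is Lucia₁.
*Lucia₁* c-commands the pronoun within its binding domain → coindexation would violate Principle B.
*Amara₂*: the pronoun c-commands this R-expression → coindexation would violate Principle C on *Amara₂*.
*Hana₃*: the pronoun c-commands this R-expression → coindexation would violate Principle C on *Hana₃*.

none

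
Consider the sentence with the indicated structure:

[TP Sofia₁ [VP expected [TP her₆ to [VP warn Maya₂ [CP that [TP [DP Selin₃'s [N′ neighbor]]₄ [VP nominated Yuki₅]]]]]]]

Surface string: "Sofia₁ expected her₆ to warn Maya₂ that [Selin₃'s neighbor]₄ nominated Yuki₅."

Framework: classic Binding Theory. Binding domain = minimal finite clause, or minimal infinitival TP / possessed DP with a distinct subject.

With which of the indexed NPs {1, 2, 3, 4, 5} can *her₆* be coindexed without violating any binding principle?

*her* is a pronoun, so Principle B applies: it must be free in its binding domain.
Binding domain of *her₆*: the matrix TP, whose subject is Sofia₁.
*Sofia₁* c-commands the pronoun within its binding domain → coindexation would violate Principle B.
*Maya₂*: the pronoun c-commands this R-expression → coindexation would violate Principle C on *Maya₂*.
*Selin₃*: the pronoun c-commands this R-expression → coindexation would violate Principle C on *Selin₃*.
*[Selin₃'s neighbor]₄*: the pronoun c-commands this R-expression → coindexation would violate Principle C on *[Selin₃'s neighbor]₄*.
*Yuki₅*: the pronoun c-commands this R-expression → coindexation would violate Principle C on *Yuki₅*.

none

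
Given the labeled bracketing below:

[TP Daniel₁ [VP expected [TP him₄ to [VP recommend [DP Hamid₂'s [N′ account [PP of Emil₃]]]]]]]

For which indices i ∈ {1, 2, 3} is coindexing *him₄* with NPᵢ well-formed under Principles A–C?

none

*him* is a pronoun, so Principle B applies: it must be free in its binding domain.
Binding domain of *him₄*: the matrix TP, whose subject is Daniel₁.
*Daniel₁* c-commands the pronoun within its binding domain → coindexation would violate Principle B.
*Hamid₂*: the pronoun c-commands this R-expression → coindexation would violate Principle C on *Hamid₂*.
*Emil₃*: the pronoun c-commands this R-expression → coindexation would violate Principle C on *Emil₃*.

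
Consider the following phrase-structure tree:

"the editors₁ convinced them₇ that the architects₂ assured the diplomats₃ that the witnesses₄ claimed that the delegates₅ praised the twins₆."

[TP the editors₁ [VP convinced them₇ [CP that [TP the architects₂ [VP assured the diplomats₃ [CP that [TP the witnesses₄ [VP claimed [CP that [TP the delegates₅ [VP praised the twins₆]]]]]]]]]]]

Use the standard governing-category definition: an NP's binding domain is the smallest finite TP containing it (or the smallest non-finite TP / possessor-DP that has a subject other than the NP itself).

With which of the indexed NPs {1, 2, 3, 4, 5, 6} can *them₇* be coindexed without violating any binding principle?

none

*them* is a pronoun, so Principle B applies: it must be free in its binding domain.
Binding domain of *them₇*: the matrix TP, whose subject is the editors₁.
*the editors₁* c-commands the pronoun within its binding domain → coindexation would violate Principle B.
*the architects₂*: the pronoun c-commands this R-expression → coindexation would violate Principle C on *the architects₂*.
*the diplomats₃*: the pronoun c-commands this R-expression → coindexation would violate Principle C on *the diplomats₃*.
*the witnesses₄*: the pronoun c-commands this R-expression → coindexation would violate Principle C on *the witnesses₄*.
*the delegates₅*: the pronoun c-commands this R-expression → coindexation would violate Principle C on *the delegates₅*.
*the twins₆*: the pronoun c-commands this R-expression → coindexation would violate Principle C on *the twins₆*.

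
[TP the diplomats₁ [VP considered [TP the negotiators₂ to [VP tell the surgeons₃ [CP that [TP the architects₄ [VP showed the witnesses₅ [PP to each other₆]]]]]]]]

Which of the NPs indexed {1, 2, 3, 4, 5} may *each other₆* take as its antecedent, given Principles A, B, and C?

{4, 5}

*each other* is an anaphor, so Principle A applies: it must be bound in its binding domain.
Binding domain of *each other₆*: the embedded TP, whose subject is the architects₄.
*the diplomats₁* c-commands the anaphor but is outside its binding domain → cannot satisfy Principle A.
*the negotiators₂* c-commands the anaphor but is outside its binding domain → cannot satisfy Principle A.
*the surgeons₃* c-commands the anaphor but is outside its binding domain → cannot satisfy Principle A.
*the architects₄* c-commands the anaphor within its binding domain → licit binder.
*the witnesses₅* c-commands the anaphor within its binding domain → licit binder.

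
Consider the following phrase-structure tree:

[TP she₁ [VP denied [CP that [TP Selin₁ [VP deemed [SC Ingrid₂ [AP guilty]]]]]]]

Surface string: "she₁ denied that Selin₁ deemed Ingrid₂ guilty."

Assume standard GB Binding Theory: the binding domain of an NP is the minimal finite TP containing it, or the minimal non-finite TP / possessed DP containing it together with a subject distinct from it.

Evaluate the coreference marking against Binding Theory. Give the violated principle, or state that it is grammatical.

Principle C

The two coindexed NPs are *she₁* and *Selin₁*.
*Selin₁* is an R-expression. Principle C requires it to be free everywhere.
*she₁* c-commands it and carries the same index.
The R-expression is bound → Principle C violation.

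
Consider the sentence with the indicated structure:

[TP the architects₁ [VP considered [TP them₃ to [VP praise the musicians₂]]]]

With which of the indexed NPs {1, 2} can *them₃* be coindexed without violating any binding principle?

*them* is a pronoun, so Principle B applies: it must be free in its binding domain.
Binding domain of *them₃*: the matrix TP, whose subject is the architects₁.
*the architects₁* c-commands the pronoun within its binding domain → coindexation would violate Principle B.
*the musicians₂*: the pronoun c-commands this R-expression → coindexation would violate Principle C on *the musicians₂*.

none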